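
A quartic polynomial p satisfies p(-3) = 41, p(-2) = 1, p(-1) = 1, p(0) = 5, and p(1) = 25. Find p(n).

p(n) = 2n^4 + 6n^3 + 6n^2 + 6n + 5

Write p(n) = an^4 + bn^3 + cn^2 + dn + e. Substituting each data point gives a linear system:
  81a - 27b + 9c - 3d + e = 41
  16a - 8b + 4c - 2d + e = 1
  a - b + c - d + e = 1
  e = 5
  a + b + c + d + e = 25
Solving the system yields a = 2, b = 6, c = 6, d = 6, e = 5.
So p(n) = 2n^4 + 6n^3 + 6n^2 + 6n + 5.
Check: p(-3) = 41. ✓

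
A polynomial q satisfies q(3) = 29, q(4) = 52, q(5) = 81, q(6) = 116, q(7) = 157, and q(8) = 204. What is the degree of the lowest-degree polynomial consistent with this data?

2

Forward differences of the values at s = 3, 4, 5, 6, 7, 8:
  q  : 29  52  81  116  157  204
  Δ  : 23  29  35  41  47
  Δ^2: 6  6  6  6
  Δ^3: 0  0  0
  Δ^4: 0  0
  Δ^5: 0
The second differences are constant (6) and nonzero, while all higher differences vanish, so the minimal degree is 2.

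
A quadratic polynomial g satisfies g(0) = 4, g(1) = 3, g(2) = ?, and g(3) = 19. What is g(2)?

8

On equispaced nodes a degree-2 polynomial has vanishing third forward difference, so
  - g(0) + 3·g(1) - 3·g(2) + g(3) = 0.
Substituting the known values and solving for g(2):
  -3·g(2) = -24
  g(2) = 8.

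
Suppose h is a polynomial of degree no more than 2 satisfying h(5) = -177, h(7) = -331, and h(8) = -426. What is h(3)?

Write h(u) = au^2 + bu + c. Substituting each data point gives a linear system:
  25a + 5b + c = -177
  49a + 7b + c = -331
  64a + 8b + c = -426
Solving the system yields a = -6, b = -5, c = -2.
So h(u) = -6u² - 5u - 2.
Then h(3) = -71.

-71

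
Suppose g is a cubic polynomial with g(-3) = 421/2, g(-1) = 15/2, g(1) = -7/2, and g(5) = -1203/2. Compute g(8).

-2688

Write g(t) = at^3 + bt^2 + ct + d. Substituting each data point gives a linear system:
  -27a + 9b - 3c + d = 421/2
  -a + b - c + d = 15/2
  a + b + c + d = -7/2
  125a + 25b + 5c + d = -1203/2
Solving the system yields a = -6, b = 6, c = 1/2, d = -4.
So g(t) = -6t^3 + 6t^2 + (1/2)t - 4.
Then g(8) = -2688.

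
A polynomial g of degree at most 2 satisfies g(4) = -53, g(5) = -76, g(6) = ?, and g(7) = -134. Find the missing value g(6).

On equispaced nodes a degree-2 polynomial has vanishing third forward difference, so
  - g(4) + 3·g(5) - 3·g(6) + g(7) = 0.
Substituting the known values and solving for g(6):
  -3·g(6) = 309
  g(6) = -103.

-103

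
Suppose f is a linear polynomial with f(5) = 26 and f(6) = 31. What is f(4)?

Write f(u) = au + b. Substituting each data point gives a linear system:
  5a + b = 26
  6a + b = 31
Solving the system yields a = 5, b = 1.
So f(u) = 5u + 1.
Then f(4) = 21.

21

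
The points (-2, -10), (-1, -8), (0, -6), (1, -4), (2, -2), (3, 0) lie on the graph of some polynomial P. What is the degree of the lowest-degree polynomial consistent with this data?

Forward differences of the values at s = -2, -1, 0, 1, 2, 3:
  P  : -10  -8  -6  -4  -2  0
  Δ  : 2  2  2  2  2
  Δ^2: 0  0  0  0
  Δ^3: 0  0  0
  Δ^4: 0  0
  Δ^5: 0
The first differences are constant (2) and nonzero, while all higher differences vanish, so the minimal degree is 1.

1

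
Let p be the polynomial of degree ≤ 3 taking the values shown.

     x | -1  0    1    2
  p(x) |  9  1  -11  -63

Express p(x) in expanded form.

p(x) = -6x^3 - 2x^2 - 4x + 1

Write p(x) = ax^3 + bx^2 + cx + d. Substituting each data point gives a linear system:
  -a + b - c + d = 9
  d = 1
  a + b + c + d = -11
  8a + 4b + 2c + d = -63
Solving the system yields a = -6, b = -2, c = -4, d = 1.
So p(x) = -6x^3 - 2x^2 - 4x + 1.
Check: p(0) = 1. ✓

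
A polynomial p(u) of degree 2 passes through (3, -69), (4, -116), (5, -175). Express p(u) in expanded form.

Write p(u) = au^2 + bu + c. Substituting each data point gives a linear system:
  9a + 3b + c = -69
  16a + 4b + c = -116
  25a + 5b + c = -175
Solving the system yields a = -6, b = -5, c = 0.
So p(u) = -6u^2 - 5u.
Check: p(4) = -116. ✓

p(u) = -6u^2 - 5u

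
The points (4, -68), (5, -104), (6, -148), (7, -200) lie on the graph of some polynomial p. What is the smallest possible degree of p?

2

Forward differences of the values at u = 4, 5, 6, 7:
  p  : -68  -104  -148  -200
  Δ  : -36  -44  -52
  Δ^2: -8  -8
  Δ^3: 0
The second differences are constant (-8) and nonzero, while all higher differences vanish, so the minimal degree is 2.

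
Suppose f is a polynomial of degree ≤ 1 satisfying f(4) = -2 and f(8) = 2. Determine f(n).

f(n) = n - 6

Write f(n) = an + b. Substituting each data point gives a linear system:
  4a + b = -2
  8a + b = 2
Solving the system yields a = 1, b = -6.
So f(n) = n - 6.
Check: f(4) = -2. ✓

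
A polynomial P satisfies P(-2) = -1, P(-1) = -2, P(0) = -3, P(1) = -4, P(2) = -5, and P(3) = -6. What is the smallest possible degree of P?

Forward differences of the values at n = -2, -1, 0, 1, 2, 3:
  P  : -1  -2  -3  -4  -5  -6
  Δ  : -1  -1  -1  -1  -1
  Δ^2: 0  0  0  0
  Δ^3: 0  0  0
  Δ^4: 0  0
  Δ^5: 0
The first differences are constant (-1) and nonzero, while all higher differences vanish, so the minimal degree is 1.

1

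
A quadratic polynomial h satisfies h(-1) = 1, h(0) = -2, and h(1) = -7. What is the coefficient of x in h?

Write h(x) = ax^2 + bx + c. Substituting each data point gives a linear system:
  a - b + c = 1
  c = -2
  a + b + c = -7
Solving the system yields a = -1, b = -4, c = -2.
So h(x) = -x^2 - 4x - 2.
The coefficient of x is -4.

-4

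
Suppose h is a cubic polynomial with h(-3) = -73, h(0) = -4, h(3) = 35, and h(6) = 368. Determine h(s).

h(s) = 2s^3 - (5/3)s^2 - 4

Write h(s) = as^3 + bs^2 + cs + d. Substituting each data point gives a linear system:
  -27a + 9b - 3c + d = -73
  d = -4
  27a + 9b + 3c + d = 35
  216a + 36b + 6c + d = 368
Solving the system yields a = 2, b = -5/3, c = 0, d = -4.
So h(s) = 2s³ - (5/3)s² - 4.
Check: h(0) = -4. ✓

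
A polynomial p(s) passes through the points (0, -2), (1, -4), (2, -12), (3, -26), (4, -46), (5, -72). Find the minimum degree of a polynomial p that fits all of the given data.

Forward differences of the values at s = 0, 1, 2, 3, 4, 5:
  p  : -2  -4  -12  -26  -46  -72
  Δ  : -2  -8  -14  -20  -26
  Δ^2: -6  -6  -6  -6
  Δ^3: 0  0  0
  Δ^4: 0  0
  Δ^5: 0
The second differences are constant (-6) and nonzero, while all higher differences vanish, so the minimal degree is 2.

2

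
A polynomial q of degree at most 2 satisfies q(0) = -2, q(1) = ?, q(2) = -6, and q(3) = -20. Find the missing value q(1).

0

On equispaced nodes a degree-2 polynomial has vanishing third forward difference, so
  - q(0) + 3·q(1) - 3·q(2) + q(3) = 0.
Substituting the known values and solving for q(1):
  3·q(1) = 0
  q(1) = 0.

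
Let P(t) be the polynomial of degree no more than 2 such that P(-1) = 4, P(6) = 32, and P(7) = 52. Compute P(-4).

52

Write P(t) = at^2 + bt + c. Substituting each data point gives a linear system:
  a - b + c = 4
  36a + 6b + c = 32
  49a + 7b + c = 52
Solving the system yields a = 2, b = -6, c = -4.
So P(t) = 2t² - 6t - 4.
Then P(-4) = 52.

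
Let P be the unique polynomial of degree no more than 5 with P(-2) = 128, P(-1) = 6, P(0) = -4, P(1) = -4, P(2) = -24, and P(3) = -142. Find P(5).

-1944

Using the Lagrange interpolation formula with nodes -2, -1, 0, 1, 2, 3:
  L_0(u) = (u + 1)u(u - 1)(u - 2)(u - 3) / -120
  L_1(u) = (u + 2)u(u - 1)(u - 2)(u - 3) / 24
  L_2(u) = (u + 2)(u + 1)(u - 1)(u - 2)(u - 3) / -12
  L_3(u) = (u + 2)(u + 1)u(u - 2)(u - 3) / 12
  L_4(u) = (u + 2)(u + 1)u(u - 1)(u - 3) / -24
  L_5(u) = (u + 2)(u + 1)u(u - 1)(u - 2) / 120
Then P(u) = 128·L_0(u) + 6·L_1(u) - 4·L_2(u) - 4·L_3(u) - 24·L_4(u) - 142·L_5(u).
Expanding and collecting terms gives P(u) = -u^5 + 3u^4 - 6u^3 + 2u^2 + 2u - 4.
Evaluating at u = 5: P(5) = -1944.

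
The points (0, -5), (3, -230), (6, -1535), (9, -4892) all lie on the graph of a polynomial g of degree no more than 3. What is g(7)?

-2378

Forward differences of the values at t = 0, 3, 6, 9:
  g  : -5  -230  -1535  -4892
  Δ  : -225  -1305  -3357
  Δ^2: -1080  -2052
  Δ^3: -972
The third differences are constant, confirming degree 3.
Interpolating (Newton forward form) and evaluating at t = 7 gives g(7) = -2378.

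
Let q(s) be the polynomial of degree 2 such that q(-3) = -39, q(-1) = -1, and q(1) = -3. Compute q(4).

-81

Forward differences of the values at s = -3, -1, 1:
  q  : -39  -1  -3
  Δ  : 38  -2
  Δ^2: -40
The second differences are constant, confirming degree 2.
Interpolating (Newton forward form) and evaluating at s = 4 gives q(4) = -81.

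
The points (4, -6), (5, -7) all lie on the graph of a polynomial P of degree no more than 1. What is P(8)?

Using the Lagrange interpolation formula with nodes 4, 5:
  L_0(s) = (s - 5) / -1
  L_1(s) = (s - 4) / 1
Then P(s) = -6·L_0(s) - 7·L_1(s).
Expanding and collecting terms gives P(s) = -s - 2.
Evaluating at s = 8: P(8) = -10.

-10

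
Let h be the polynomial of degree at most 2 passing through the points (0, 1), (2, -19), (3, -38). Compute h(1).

Write h(s) = as^2 + bs + c. Substituting each data point gives a linear system:
  c = 1
  4a + 2b + c = -19
  9a + 3b + c = -38
Solving the system yields a = -3, b = -4, c = 1.
So h(s) = -3s² - 4s + 1.
Then h(1) = -6.

-6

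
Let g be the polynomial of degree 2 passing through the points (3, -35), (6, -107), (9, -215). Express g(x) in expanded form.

Write g(x) = ax^2 + bx + c. Substituting each data point gives a linear system:
  9a + 3b + c = -35
  36a + 6b + c = -107
  81a + 9b + c = -215
Solving the system yields a = -2, b = -6, c = 1.
So g(x) = -2x^2 - 6x + 1.
Check: g(6) = -107. ✓

g(x) = -2x^2 - 6x + 1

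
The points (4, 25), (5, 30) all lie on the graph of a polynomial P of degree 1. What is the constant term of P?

Write P(s) = as + b. Substituting each data point gives a linear system:
  4a + b = 25
  5a + b = 30
Solving the system yields a = 5, b = 5.
So P(s) = 5s + 5.
The constant term is 5.

5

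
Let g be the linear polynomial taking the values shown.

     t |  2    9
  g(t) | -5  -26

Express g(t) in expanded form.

Using the Lagrange interpolation formula with nodes 2, 9:
  L_0(t) = (t - 9) / -7
  L_1(t) = (t - 2) / 7
Then g(t) = -5·L_0(t) - 26·L_1(t).
Expanding and collecting terms gives g(t) = -3t + 1.
Check: g(9) = -26. ✓

g(t) = -3t + 1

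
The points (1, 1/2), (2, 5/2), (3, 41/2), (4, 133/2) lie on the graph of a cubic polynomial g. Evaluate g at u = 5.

Write g(u) = au^3 + bu^2 + cu + d. Substituting each data point gives a linear system:
  a + b + c + d = 1/2
  8a + 4b + 2c + d = 5/2
  27a + 9b + 3c + d = 41/2
  64a + 16b + 4c + d = 133/2
Solving the system yields a = 2, b = -4, c = 0, d = 5/2.
So g(u) = 2u^3 - 4u^2 + 5/2.
Then g(5) = 305/2.

305/2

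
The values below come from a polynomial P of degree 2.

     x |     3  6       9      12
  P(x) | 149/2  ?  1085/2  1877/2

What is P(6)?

The 3 known points determine the degree-2 polynomial uniquely.
Write P(x) = ax^2 + bx + c. Substituting each data point gives a linear system:
  9a + 3b + c = 149/2
  81a + 9b + c = 1085/2
  144a + 12b + c = 1877/2
Solving the system yields a = 6, b = 6, c = 5/2.
So P(x) = 6x^2 + 6x + 5/2.
Then P(6) = 509/2.

509/2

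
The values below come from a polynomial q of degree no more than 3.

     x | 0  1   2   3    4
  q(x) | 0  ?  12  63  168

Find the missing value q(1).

-3

On equispaced nodes a degree-3 polynomial has vanishing fourth forward difference, so
  q(0) - 4·q(1) + 6·q(2) - 4·q(3) + q(4) = 0.
Substituting the known values and solving for q(1):
  -4·q(1) = 12
  q(1) = -3.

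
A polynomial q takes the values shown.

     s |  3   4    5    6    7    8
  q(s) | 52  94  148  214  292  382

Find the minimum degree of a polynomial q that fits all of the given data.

Forward differences of the values at s = 3, 4, 5, 6, 7, 8:
  q  : 52  94  148  214  292  382
  Δ  : 42  54  66  78  90
  Δ^2: 12  12  12  12
  Δ^3: 0  0  0
  Δ^4: 0  0
  Δ^5: 0
The second differences are constant (12) and nonzero, while all higher differences vanish, so the minimal degree is 2.

2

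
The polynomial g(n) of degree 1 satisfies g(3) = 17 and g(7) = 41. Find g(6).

35

Write g(n) = an + b. Substituting each data point gives a linear system:
  3a + b = 17
  7a + b = 41
Solving the system yields a = 6, b = -1.
So g(n) = 6n - 1.
Then g(6) = 35.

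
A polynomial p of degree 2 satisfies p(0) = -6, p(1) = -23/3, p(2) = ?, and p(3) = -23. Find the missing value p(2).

-40/3

On equispaced nodes a degree-2 polynomial has vanishing third forward difference, so
  - p(0) + 3·p(1) - 3·p(2) + p(3) = 0.
Substituting the known values and solving for p(2):
  -3·p(2) = 40
  p(2) = -40/3.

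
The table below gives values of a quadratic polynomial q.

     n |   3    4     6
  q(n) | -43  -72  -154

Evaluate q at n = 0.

-4

Write q(n) = an^2 + bn + c. Substituting each data point gives a linear system:
  9a + 3b + c = -43
  16a + 4b + c = -72
  36a + 6b + c = -154
Solving the system yields a = -4, b = -1, c = -4.
So q(n) = -4n² - n - 4.
Then q(0) = -4.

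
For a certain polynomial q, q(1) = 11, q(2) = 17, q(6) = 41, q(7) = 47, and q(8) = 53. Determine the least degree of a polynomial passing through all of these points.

Divided differences on the nodes 1, 2, 6, 7, 8:
  order 0: 11  17  41  47  53
  order 1: 6  6  6  6
  order 2: 0  0  0
  order 3: 0  0
  order 4: 0
The order-1 divided differences are all 6 (nonzero) and every higher order vanishes, so the data lies on a polynomial of degree exactly 1.

1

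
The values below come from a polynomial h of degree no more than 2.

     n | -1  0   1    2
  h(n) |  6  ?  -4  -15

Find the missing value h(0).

On equispaced nodes a degree-2 polynomial has vanishing third forward difference, so
  - h(-1) + 3·h(0) - 3·h(1) + h(2) = 0.
Substituting the known values and solving for h(0):
  3·h(0) = 9
  h(0) = 3.

3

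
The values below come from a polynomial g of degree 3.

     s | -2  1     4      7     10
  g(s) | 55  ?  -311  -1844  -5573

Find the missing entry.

On equispaced nodes a degree-3 polynomial has vanishing fourth forward difference, so
  g(-2) - 4·g(1) + 6·g(4) - 4·g(7) + g(10) = 0.
Substituting the known values and solving for g(1):
  -4·g(1) = 8
  g(1) = -2.

-2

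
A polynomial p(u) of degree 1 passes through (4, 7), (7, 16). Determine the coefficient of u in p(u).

3

Write p(u) = au + b. Substituting each data point gives a linear system:
  4a + b = 7
  7a + b = 16
Solving the system yields a = 3, b = -5.
So p(u) = 3u - 5.
The leading coefficient is 3.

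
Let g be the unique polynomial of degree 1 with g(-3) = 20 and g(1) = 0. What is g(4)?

Write g(x) = ax + b. Substituting each data point gives a linear system:
  -3a + b = 20
  a + b = 0
Solving the system yields a = -5, b = 5.
So g(x) = -5x + 5.
Then g(4) = -15.

-15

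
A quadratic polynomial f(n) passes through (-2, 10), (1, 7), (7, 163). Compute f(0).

2

Using the Lagrange interpolation formula with nodes -2, 1, 7:
  L_0(n) = (n - 1)(n - 7) / 27
  L_1(n) = (n + 2)(n - 7) / -18
  L_2(n) = (n + 2)(n - 1) / 54
Then f(n) = 10·L_0(n) + 7·L_1(n) + 163·L_2(n).
Expanding and collecting terms gives f(n) = 3n^2 + 2n + 2.
Evaluating at n = 0: f(0) = 2.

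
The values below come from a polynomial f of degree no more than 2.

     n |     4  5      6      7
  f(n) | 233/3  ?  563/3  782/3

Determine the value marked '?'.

On equispaced nodes a degree-2 polynomial has vanishing third forward difference, so
  - f(4) + 3·f(5) - 3·f(6) + f(7) = 0.
Substituting the known values and solving for f(5):
  3·f(5) = 380
  f(5) = 380/3.

380/3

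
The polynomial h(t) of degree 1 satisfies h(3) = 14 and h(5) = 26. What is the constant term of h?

Write h(t) = at + b. Substituting each data point gives a linear system:
  3a + b = 14
  5a + b = 26
Solving the system yields a = 6, b = -4.
So h(t) = 6t - 4.
The constant term is -4.

-4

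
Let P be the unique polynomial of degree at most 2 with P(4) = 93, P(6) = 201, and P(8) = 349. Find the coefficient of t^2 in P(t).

5

Write P(t) = at^2 + bt + c. Substituting each data point gives a linear system:
  16a + 4b + c = 93
  36a + 6b + c = 201
  64a + 8b + c = 349
Solving the system yields a = 5, b = 4, c = -3.
So P(t) = 5t^2 + 4t - 3.
The leading coefficient is 5.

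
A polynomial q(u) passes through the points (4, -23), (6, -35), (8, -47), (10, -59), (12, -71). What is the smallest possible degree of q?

1

Forward differences of the values at u = 4, 6, 8, 10, 12:
  q  : -23  -35  -47  -59  -71
  Δ  : -12  -12  -12  -12
  Δ^2: 0  0  0
  Δ^3: 0  0
  Δ^4: 0
The first differences are constant (-12) and nonzero, while all higher differences vanish, so the minimal degree is 1.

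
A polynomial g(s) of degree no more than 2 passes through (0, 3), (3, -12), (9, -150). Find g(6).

Using the Lagrange interpolation formula with nodes 0, 3, 9:
  L_0(s) = (s - 3)(s - 9) / 27
  L_1(s) = s(s - 9) / -18
  L_2(s) = s(s - 3) / 54
Then g(s) = 3·L_0(s) - 12·L_1(s) - 150·L_2(s).
Expanding and collecting terms gives g(s) = -2s^2 + s + 3.
Evaluating at s = 6: g(6) = -63.

-63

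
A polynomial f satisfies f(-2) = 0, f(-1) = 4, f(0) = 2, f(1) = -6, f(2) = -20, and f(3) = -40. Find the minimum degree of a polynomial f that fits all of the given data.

2

Forward differences of the values at t = -2, -1, 0, 1, 2, 3:
  f  : 0  4  2  -6  -20  -40
  Δ  : 4  -2  -8  -14  -20
  Δ^2: -6  -6  -6  -6
  Δ^3: 0  0  0
  Δ^4: 0  0
  Δ^5: 0
The second differences are constant (-6) and nonzero, while all higher differences vanish, so the minimal degree is 2.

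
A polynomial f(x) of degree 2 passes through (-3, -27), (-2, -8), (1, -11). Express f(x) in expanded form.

Write f(x) = ax^2 + bx + c. Substituting each data point gives a linear system:
  9a - 3b + c = -27
  4a - 2b + c = -8
  a + b + c = -11
Solving the system yields a = -5, b = -6, c = 0.
So f(x) = -5x^2 - 6x.
Check: f(-3) = -27. ✓

f(x) = -5x^2 - 6x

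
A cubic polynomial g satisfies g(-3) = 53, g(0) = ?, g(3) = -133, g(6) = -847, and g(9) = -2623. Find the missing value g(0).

5

The 4 known points determine the degree-3 polynomial uniquely.
Write g(x) = ax^3 + bx^2 + cx + d. Substituting each data point gives a linear system:
  -27a + 9b - 3c + d = 53
  27a + 9b + 3c + d = -133
  216a + 36b + 6c + d = -847
  729a + 81b + 9c + d = -2623
Solving the system yields a = -3, b = -5, c = -4, d = 5.
So g(x) = -3x^3 - 5x^2 - 4x + 5.
Then g(0) = 5.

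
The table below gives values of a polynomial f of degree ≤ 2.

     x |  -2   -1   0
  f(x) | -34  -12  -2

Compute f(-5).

Write f(x) = ax^2 + bx + c. Substituting each data point gives a linear system:
  4a - 2b + c = -34
  a - b + c = -12
  c = -2
Solving the system yields a = -6, b = 4, c = -2.
So f(x) = -6x² + 4x - 2.
Then f(-5) = -172.

-172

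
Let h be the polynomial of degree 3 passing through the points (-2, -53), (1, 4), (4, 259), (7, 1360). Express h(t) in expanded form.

h(t) = 4t^3 - t^2 + 6t - 5

Using the Lagrange interpolation formula with nodes -2, 1, 4, 7:
  L_0(t) = (t - 1)(t - 4)(t - 7) / -162
  L_1(t) = (t + 2)(t - 4)(t - 7) / 54
  L_2(t) = (t + 2)(t - 1)(t - 7) / -54
  L_3(t) = (t + 2)(t - 1)(t - 4) / 162
Then h(t) = -53·L_0(t) + 4·L_1(t) + 259·L_2(t) + 1360·L_3(t).
Expanding and collecting terms gives h(t) = 4t^3 - t^2 + 6t - 5.
Check: h(4) = 259. ✓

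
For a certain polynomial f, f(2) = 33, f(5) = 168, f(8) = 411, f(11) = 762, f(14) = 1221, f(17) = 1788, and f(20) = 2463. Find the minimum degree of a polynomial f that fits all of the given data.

Forward differences of the values at x = 2, 5, 8, 11, 14, 17, 20:
  f  : 33  168  411  762  1221  1788  2463
  Δ  : 135  243  351  459  567  675
  Δ^2: 108  108  108  108  108
  Δ^3: 0  0  0  0
  Δ^4: 0  0  0
  Δ^5: 0  0
  Δ^6: 0
The second differences are constant (108) and nonzero, while all higher differences vanish, so the minimal degree is 2.

2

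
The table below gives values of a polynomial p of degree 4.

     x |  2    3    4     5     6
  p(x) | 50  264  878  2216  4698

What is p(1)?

8

Write p(x) = ax^4 + bx^3 + cx^2 + dx + e. Substituting each data point gives a linear system:
  16a + 8b + 4c + 2d + e = 50
  81a + 27b + 9c + 3d + e = 264
  256a + 64b + 16c + 4d + e = 878
  625a + 125b + 25c + 5d + e = 2216
  1296a + 216b + 36c + 6d + e = 4698
Solving the system yields a = 4, b = -2, c = -2, d = 2, e = 6.
So p(x) = 4x^4 - 2x^3 - 2x^2 + 2x + 6.
Then p(1) = 8.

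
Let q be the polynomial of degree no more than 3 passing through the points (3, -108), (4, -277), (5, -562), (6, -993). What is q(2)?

-25

Forward differences of the values at x = 3, 4, 5, 6:
  q  : -108  -277  -562  -993
  Δ  : -169  -285  -431
  Δ^2: -116  -146
  Δ^3: -30
The third differences are constant, confirming degree 3.
Interpolating (Newton forward form) and evaluating at x = 2 gives q(2) = -25.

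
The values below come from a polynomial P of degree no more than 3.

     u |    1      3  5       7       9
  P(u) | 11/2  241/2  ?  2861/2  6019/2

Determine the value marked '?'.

1063/2

The 4 known points determine the degree-3 polynomial uniquely.
Write P(u) = au^3 + bu^2 + cu + d. Substituting each data point gives a linear system:
  a + b + c + d = 11/2
  27a + 9b + 3c + d = 241/2
  343a + 49b + 7c + d = 2861/2
  729a + 81b + 9c + d = 6019/2
Solving the system yields a = 4, b = 1, c = 3/2, d = -1.
So P(u) = 4u³ + u² + (3/2)u - 1.
Then P(5) = 1063/2.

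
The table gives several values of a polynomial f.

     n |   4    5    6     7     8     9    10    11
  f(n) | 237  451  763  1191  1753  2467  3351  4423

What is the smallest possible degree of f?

Forward differences of the values at n = 4, 5, 6, 7, 8, 9, 10, 11:
  f  : 237  451  763  1191  1753  2467  3351  4423
  Δ  : 214  312  428  562  714  884  1072
  Δ^2: 98  116  134  152  170  188
  Δ^3: 18  18  18  18  18
  Δ^4: 0  0  0  0
  Δ^5: 0  0  0
  Δ^6: 0  0
  Δ^7: 0
The third differences are constant (18) and nonzero, while all higher differences vanish, so the minimal degree is 3.

3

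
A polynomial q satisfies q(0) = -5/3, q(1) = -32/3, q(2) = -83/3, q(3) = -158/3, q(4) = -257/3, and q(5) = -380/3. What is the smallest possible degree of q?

2

Forward differences of the values at u = 0, 1, 2, 3, 4, 5:
  q  : -5/3  -32/3  -83/3  -158/3  -257/3  -380/3
  Δ  : -9  -17  -25  -33  -41
  Δ^2: -8  -8  -8  -8
  Δ^3: 0  0  0
  Δ^4: 0  0
  Δ^5: 0
The second differences are constant (-8) and nonzero, while all higher differences vanish, so the minimal degree is 2.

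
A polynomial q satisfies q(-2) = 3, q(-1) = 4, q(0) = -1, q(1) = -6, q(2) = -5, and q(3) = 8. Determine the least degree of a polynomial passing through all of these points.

3

Forward differences of the values at x = -2, -1, 0, 1, 2, 3:
  q  : 3  4  -1  -6  -5  8
  Δ  : 1  -5  -5  1  13
  Δ^2: -6  0  6  12
  Δ^3: 6  6  6
  Δ^4: 0  0
  Δ^5: 0
The third differences are constant (6) and nonzero, while all higher differences vanish, so the minimal degree is 3.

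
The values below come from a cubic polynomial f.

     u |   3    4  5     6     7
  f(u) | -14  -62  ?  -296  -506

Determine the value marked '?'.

-152

The 4 known points determine the degree-3 polynomial uniquely.
Write f(u) = au^3 + bu^2 + cu + d. Substituting each data point gives a linear system:
  27a + 9b + 3c + d = -14
  64a + 16b + 4c + d = -62
  216a + 36b + 6c + d = -296
  343a + 49b + 7c + d = -506
Solving the system yields a = -2, b = 3, c = 5, d = -2.
So f(u) = -2u^3 + 3u^2 + 5u - 2.
Then f(5) = -152.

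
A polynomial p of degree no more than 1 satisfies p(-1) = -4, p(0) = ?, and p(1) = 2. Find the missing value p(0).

On equispaced nodes a degree-1 polynomial has vanishing second forward difference, so
  p(-1) - 2·p(0) + p(1) = 0.
Substituting the known values and solving for p(0):
  -2·p(0) = 2
  p(0) = -1.

-1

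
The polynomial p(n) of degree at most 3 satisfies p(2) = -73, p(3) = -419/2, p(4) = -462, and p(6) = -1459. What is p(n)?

p(n) = -6n^3 - 4n^2 - (5/2)n - 4

Write p(n) = an^3 + bn^2 + cn + d. Substituting each data point gives a linear system:
  8a + 4b + 2c + d = -73
  27a + 9b + 3c + d = -419/2
  64a + 16b + 4c + d = -462
  216a + 36b + 6c + d = -1459
Solving the system yields a = -6, b = -4, c = -5/2, d = -4.
So p(n) = -6n^3 - 4n^2 - (5/2)n - 4.
Check: p(2) = -73. ✓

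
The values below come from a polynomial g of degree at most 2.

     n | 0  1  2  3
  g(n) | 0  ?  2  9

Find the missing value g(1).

-1

On equispaced nodes a degree-2 polynomial has vanishing third forward difference, so
  - g(0) + 3·g(1) - 3·g(2) + g(3) = 0.
Substituting the known values and solving for g(1):
  3·g(1) = -3
  g(1) = -1.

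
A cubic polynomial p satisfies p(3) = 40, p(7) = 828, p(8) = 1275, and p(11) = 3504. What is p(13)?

Write p(n) = an^3 + bn^2 + cn + d. Substituting each data point gives a linear system:
  27a + 9b + 3c + d = 40
  343a + 49b + 7c + d = 828
  512a + 64b + 8c + d = 1275
  1331a + 121b + 11c + d = 3504
Solving the system yields a = 3, b = -4, c = 0, d = -5.
So p(n) = 3n^3 - 4n^2 - 5.
Then p(13) = 5910.

5910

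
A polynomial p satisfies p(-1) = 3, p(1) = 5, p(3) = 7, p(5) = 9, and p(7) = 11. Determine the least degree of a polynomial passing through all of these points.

1

Forward differences of the values at n = -1, 1, 3, 5, 7:
  p  : 3  5  7  9  11
  Δ  : 2  2  2  2
  Δ^2: 0  0  0
  Δ^3: 0  0
  Δ^4: 0
The first differences are constant (2) and nonzero, while all higher differences vanish, so the minimal degree is 1.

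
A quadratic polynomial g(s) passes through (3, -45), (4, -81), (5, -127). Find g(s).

Write g(s) = as^2 + bs + c. Substituting each data point gives a linear system:
  9a + 3b + c = -45
  16a + 4b + c = -81
  25a + 5b + c = -127
Solving the system yields a = -5, b = -1, c = 3.
So g(s) = -5s^2 - s + 3.
Check: g(4) = -81. ✓

g(s) = -5s^2 - s + 3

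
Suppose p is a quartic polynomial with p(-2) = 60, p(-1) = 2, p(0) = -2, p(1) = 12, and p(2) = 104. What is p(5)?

2888

Write p(t) = at^4 + bt^3 + ct^2 + dt + e. Substituting each data point gives a linear system:
  16a - 8b + 4c - 2d + e = 60
  a - b + c - d + e = 2
  e = -2
  a + b + c + d + e = 12
  16a + 8b + 4c + 2d + e = 104
Solving the system yields a = 4, b = 2, c = 5, d = 3, e = -2.
So p(t) = 4t^4 + 2t^3 + 5t^2 + 3t - 2.
Then p(5) = 2888.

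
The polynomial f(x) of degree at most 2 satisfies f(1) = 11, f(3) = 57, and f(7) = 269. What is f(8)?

347

Write f(x) = ax^2 + bx + c. Substituting each data point gives a linear system:
  a + b + c = 11
  9a + 3b + c = 57
  49a + 7b + c = 269
Solving the system yields a = 5, b = 3, c = 3.
So f(x) = 5x^2 + 3x + 3.
Then f(8) = 347.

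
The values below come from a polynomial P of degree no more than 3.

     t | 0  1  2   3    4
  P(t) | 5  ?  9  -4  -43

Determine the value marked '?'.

8

On equispaced nodes a degree-3 polynomial has vanishing fourth forward difference, so
  P(0) - 4·P(1) + 6·P(2) - 4·P(3) + P(4) = 0.
Substituting the known values and solving for P(1):
  -4·P(1) = -32
  P(1) = 8.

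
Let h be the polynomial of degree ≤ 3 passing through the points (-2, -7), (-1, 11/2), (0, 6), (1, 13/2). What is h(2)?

19

Write h(s) = as^3 + bs^2 + cs + d. Substituting each data point gives a linear system:
  -8a + 4b - 2c + d = -7
  -a + b - c + d = 11/2
  d = 6
  a + b + c + d = 13/2
Solving the system yields a = 2, b = 0, c = -3/2, d = 6.
So h(s) = 2s^3 - (3/2)s + 6.
Then h(2) = 19.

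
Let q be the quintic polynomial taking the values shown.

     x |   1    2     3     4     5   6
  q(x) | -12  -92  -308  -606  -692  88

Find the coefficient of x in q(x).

Write q(x) = ax^5 + bx^4 + cx^3 + dx^2 + ex + k. Substituting each data point gives a linear system:
  a + b + c + d + e + k = -12
  32a + 16b + 8c + 4d + 2e + k = -92
  243a + 81b + 27c + 9d + 3e + k = -308
  1024a + 256b + 64c + 16d + 4e + k = -606
  3125a + 625b + 125c + 25d + 5e + k = -692
  7776a + 1296b + 216c + 36d + 6e + k = 88
Solving the system yields a = 1, b = -5, c = -6, d = 3, e = -3, k = -2.
So q(x) = x^5 - 5x^4 - 6x^3 + 3x^2 - 3x - 2.
The coefficient of x is -3.

-3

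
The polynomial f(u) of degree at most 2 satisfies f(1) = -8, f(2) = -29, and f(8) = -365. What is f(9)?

Write f(u) = au^2 + bu + c. Substituting each data point gives a linear system:
  a + b + c = -8
  4a + 2b + c = -29
  64a + 8b + c = -365
Solving the system yields a = -5, b = -6, c = 3.
So f(u) = -5u^2 - 6u + 3.
Then f(9) = -456.

-456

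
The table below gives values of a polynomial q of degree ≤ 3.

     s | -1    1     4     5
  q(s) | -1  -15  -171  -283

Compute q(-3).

Write q(s) = as^3 + bs^2 + cs + d. Substituting each data point gives a linear system:
  -a + b - c + d = -1
  a + b + c + d = -15
  64a + 16b + 4c + d = -171
  125a + 25b + 5c + d = -283
Solving the system yields a = -1, b = -5, c = -6, d = -3.
So q(s) = -s³ - 5s² - 6s - 3.
Then q(-3) = -3.

-3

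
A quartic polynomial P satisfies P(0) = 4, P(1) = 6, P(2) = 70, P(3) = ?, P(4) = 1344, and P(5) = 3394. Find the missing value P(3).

400

The 5 known points determine the degree-4 polynomial uniquely.
Write P(u) = au^4 + bu^3 + cu^2 + du + e. Substituting each data point gives a linear system:
  e = 4
  a + b + c + d + e = 6
  16a + 8b + 4c + 2d + e = 70
  256a + 64b + 16c + 4d + e = 1344
  625a + 125b + 25c + 5d + e = 3394
Solving the system yields a = 6, b = -2, c = -5, d = 3, e = 4.
So P(u) = 6u^4 - 2u^3 - 5u^2 + 3u + 4.
Then P(3) = 400.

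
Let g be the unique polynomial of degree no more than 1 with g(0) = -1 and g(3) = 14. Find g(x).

g(x) = 5x - 1

Using the Lagrange interpolation formula with nodes 0, 3:
  L_0(x) = (x - 3) / -3
  L_1(x) = x / 3
Then g(x) = -1·L_0(x) + 14·L_1(x).
Expanding and collecting terms gives g(x) = 5x - 1.
Check: g(0) = -1. ✓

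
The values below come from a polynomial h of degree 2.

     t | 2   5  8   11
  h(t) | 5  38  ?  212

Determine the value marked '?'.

On equispaced nodes a degree-2 polynomial has vanishing third forward difference, so
  - h(2) + 3·h(5) - 3·h(8) + h(11) = 0.
Substituting the known values and solving for h(8):
  -3·h(8) = -321
  h(8) = 107.

107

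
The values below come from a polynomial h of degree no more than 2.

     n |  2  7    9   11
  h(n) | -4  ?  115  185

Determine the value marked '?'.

61

The 3 known points determine the degree-2 polynomial uniquely.
Write h(n) = an^2 + bn + c. Substituting each data point gives a linear system:
  4a + 2b + c = -4
  81a + 9b + c = 115
  121a + 11b + c = 185
Solving the system yields a = 2, b = -5, c = -2.
So h(n) = 2n^2 - 5n - 2.
Then h(7) = 61.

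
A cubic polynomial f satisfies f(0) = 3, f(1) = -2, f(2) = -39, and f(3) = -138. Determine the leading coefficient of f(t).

-5

Write f(t) = at^3 + bt^2 + ct + d. Substituting each data point gives a linear system:
  d = 3
  a + b + c + d = -2
  8a + 4b + 2c + d = -39
  27a + 9b + 3c + d = -138
Solving the system yields a = -5, b = -1, c = 1, d = 3.
So f(t) = -5t^3 - t^2 + t + 3.
The leading coefficient is -5.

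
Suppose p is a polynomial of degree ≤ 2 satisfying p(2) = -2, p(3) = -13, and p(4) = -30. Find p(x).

Using the Lagrange interpolation formula with nodes 2, 3, 4:
  L_0(x) = (x - 3)(x - 4) / 2
  L_1(x) = (x - 2)(x - 4) / -1
  L_2(x) = (x - 2)(x - 3) / 2
Then p(x) = -2·L_0(x) - 13·L_1(x) - 30·L_2(x).
Expanding and collecting terms gives p(x) = -3x^2 + 4x + 2.
Check: p(3) = -13. ✓

p(x) = -3x^2 + 4x + 2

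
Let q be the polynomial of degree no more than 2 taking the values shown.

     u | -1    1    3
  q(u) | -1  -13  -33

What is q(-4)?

Forward differences of the values at u = -1, 1, 3:
  q  : -1  -13  -33
  Δ  : -12  -20
  Δ^2: -8
The second differences are constant, confirming degree 2.
Interpolating (Newton forward form) and evaluating at u = -4 gives q(-4) = 2.

2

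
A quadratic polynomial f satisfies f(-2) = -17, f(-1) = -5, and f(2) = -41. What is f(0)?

-5

Using the Lagrange interpolation formula with nodes -2, -1, 2:
  L_0(x) = (x + 1)(x - 2) / 4
  L_1(x) = (x + 2)(x - 2) / -3
  L_2(x) = (x + 2)(x + 1) / 12
Then f(x) = -17·L_0(x) - 5·L_1(x) - 41·L_2(x).
Expanding and collecting terms gives f(x) = -6x^2 - 6x - 5.
Evaluating at x = 0: f(0) = -5.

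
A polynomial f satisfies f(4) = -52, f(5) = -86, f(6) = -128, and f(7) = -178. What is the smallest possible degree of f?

Forward differences of the values at x = 4, 5, 6, 7:
  f  : -52  -86  -128  -178
  Δ  : -34  -42  -50
  Δ^2: -8  -8
  Δ^3: 0
The second differences are constant (-8) and nonzero, while all higher differences vanish, so the minimal degree is 2.

2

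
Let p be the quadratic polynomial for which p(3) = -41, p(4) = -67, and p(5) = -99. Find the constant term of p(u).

1

Write p(u) = au^2 + bu + c. Substituting each data point gives a linear system:
  9a + 3b + c = -41
  16a + 4b + c = -67
  25a + 5b + c = -99
Solving the system yields a = -3, b = -5, c = 1.
So p(u) = -3u² - 5u + 1.
The constant term is 1.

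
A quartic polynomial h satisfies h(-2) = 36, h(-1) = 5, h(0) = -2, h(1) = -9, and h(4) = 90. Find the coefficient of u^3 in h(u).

Write h(u) = au^4 + bu^3 + cu^2 + du + e. Substituting each data point gives a linear system:
  16a - 8b + 4c - 2d + e = 36
  a - b + c - d + e = 5
  e = -2
  a + b + c + d + e = -9
  256a + 64b + 16c + 4d + e = 90
Solving the system yields a = 1, b = -2, c = -1, d = -5, e = -2.
So h(u) = u⁴ - 2u³ - u² - 5u - 2.
The coefficient of u^3 is -2.

-2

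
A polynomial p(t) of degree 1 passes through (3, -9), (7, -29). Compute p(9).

Write p(t) = at + b. Substituting each data point gives a linear system:
  3a + b = -9
  7a + b = -29
Solving the system yields a = -5, b = 6.
So p(t) = -5t + 6.
Then p(9) = -39.

-39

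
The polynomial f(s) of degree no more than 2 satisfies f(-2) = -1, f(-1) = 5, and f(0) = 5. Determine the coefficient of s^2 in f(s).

Write f(s) = as^2 + bs + c. Substituting each data point gives a linear system:
  4a - 2b + c = -1
  a - b + c = 5
  c = 5
Solving the system yields a = -3, b = -3, c = 5.
So f(s) = -3s² - 3s + 5.
The leading coefficient is -3.

-3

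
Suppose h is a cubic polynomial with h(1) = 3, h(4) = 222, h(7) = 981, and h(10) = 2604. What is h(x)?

Using the Lagrange interpolation formula with nodes 1, 4, 7, 10:
  L_0(x) = (x - 4)(x - 7)(x - 10) / -162
  L_1(x) = (x - 1)(x - 7)(x - 10) / 54
  L_2(x) = (x - 1)(x - 4)(x - 10) / -54
  L_3(x) = (x - 1)(x - 4)(x - 7) / 162
Then h(x) = 3·L_0(x) + 222·L_1(x) + 981·L_2(x) + 2604·L_3(x).
Expanding and collecting terms gives h(x) = 2x^3 + 6x^2 + x - 6.
Check: h(4) = 222. ✓

h(x) = 2x^3 + 6x^2 + x - 6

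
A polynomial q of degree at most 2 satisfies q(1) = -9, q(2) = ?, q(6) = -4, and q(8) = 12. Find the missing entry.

The 3 known points determine the degree-2 polynomial uniquely.
Write q(n) = an^2 + bn + c. Substituting each data point gives a linear system:
  a + b + c = -9
  36a + 6b + c = -4
  64a + 8b + c = 12
Solving the system yields a = 1, b = -6, c = -4.
So q(n) = n^2 - 6n - 4.
Then q(2) = -12.

-12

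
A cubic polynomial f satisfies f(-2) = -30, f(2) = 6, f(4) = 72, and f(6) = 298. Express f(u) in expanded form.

f(u) = 2u^3 - 4u^2 + u + 4

Write f(u) = au^3 + bu^2 + cu + d. Substituting each data point gives a linear system:
  -8a + 4b - 2c + d = -30
  8a + 4b + 2c + d = 6
  64a + 16b + 4c + d = 72
  216a + 36b + 6c + d = 298
Solving the system yields a = 2, b = -4, c = 1, d = 4.
So f(u) = 2u³ - 4u² + u + 4.
Check: f(6) = 298. ✓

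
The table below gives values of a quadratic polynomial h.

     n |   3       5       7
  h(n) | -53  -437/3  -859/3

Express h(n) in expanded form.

h(n) = -6n^2 + (5/3)n - 4

Using the Lagrange interpolation formula with nodes 3, 5, 7:
  L_0(n) = (n - 5)(n - 7) / 8
  L_1(n) = (n - 3)(n - 7) / -4
  L_2(n) = (n - 3)(n - 5) / 8
Then h(n) = -53·L_0(n) - 437/3·L_1(n) - 859/3·L_2(n).
Expanding and collecting terms gives h(n) = -6n^2 + (5/3)n - 4.
Check: h(3) = -53. ✓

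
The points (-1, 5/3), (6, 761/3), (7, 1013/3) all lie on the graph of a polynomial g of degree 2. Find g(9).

1625/3

Write g(s) = as^2 + bs + c. Substituting each data point gives a linear system:
  a - b + c = 5/3
  36a + 6b + c = 761/3
  49a + 7b + c = 1013/3
Solving the system yields a = 6, b = 6, c = 5/3.
So g(s) = 6s² + 6s + 5/3.
Then g(9) = 1625/3.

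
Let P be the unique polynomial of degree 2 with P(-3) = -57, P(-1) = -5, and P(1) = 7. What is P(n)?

P(n) = -5n^2 + 6n + 6

Using the Lagrange interpolation formula with nodes -3, -1, 1:
  L_0(n) = (n + 1)(n - 1) / 8
  L_1(n) = (n + 3)(n - 1) / -4
  L_2(n) = (n + 3)(n + 1) / 8
Then P(n) = -57·L_0(n) - 5·L_1(n) + 7·L_2(n).
Expanding and collecting terms gives P(n) = -5n² + 6n + 6.
Check: P(-3) = -57. ✓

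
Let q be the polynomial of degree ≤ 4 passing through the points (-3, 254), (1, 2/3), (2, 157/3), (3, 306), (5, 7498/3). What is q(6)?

5219

Write q(x) = ax^4 + bx^3 + cx^2 + dx + e. Substituting each data point gives a linear system:
  81a - 27b + 9c - 3d + e = 254
  a + b + c + d + e = 2/3
  16a + 8b + 4c + 2d + e = 157/3
  81a + 27b + 9c + 3d + e = 306
  625a + 125b + 25c + 5d + e = 7498/3
Solving the system yields a = 4, b = 1, c = -5, d = -1/3, e = 1.
So q(x) = 4x^4 + x^3 - 5x^2 - (1/3)x + 1.
Then q(6) = 5219.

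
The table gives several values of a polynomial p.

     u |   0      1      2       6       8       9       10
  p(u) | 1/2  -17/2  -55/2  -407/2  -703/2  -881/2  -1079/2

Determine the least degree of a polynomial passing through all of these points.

2

Divided differences on the nodes 0, 1, 2, 6, 8, 9, 10:
  order 0: 1/2  -17/2  -55/2  -407/2  -703/2  -881/2  -1079/2
  order 1: -9  -19  -44  -74  -89  -99
  order 2: -5  -5  -5  -5  -5
  order 3: 0  0  0  0
  order 4: 0  0  0
  order 5: 0  0
  order 6: 0
The order-2 divided differences are all -5 (nonzero) and every higher order vanishes, so the data lies on a polynomial of degree exactly 2.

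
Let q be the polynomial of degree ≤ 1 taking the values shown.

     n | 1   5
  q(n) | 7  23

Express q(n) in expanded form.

Write q(n) = an + b. Substituting each data point gives a linear system:
  a + b = 7
  5a + b = 23
Solving the system yields a = 4, b = 3.
So q(n) = 4n + 3.
Check: q(5) = 23. ✓

q(n) = 4n + 3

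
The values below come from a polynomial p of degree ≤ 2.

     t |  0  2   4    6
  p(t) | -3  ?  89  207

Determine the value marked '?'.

19

The 3 known points determine the degree-2 polynomial uniquely.
Write p(t) = at^2 + bt + c. Substituting each data point gives a linear system:
  c = -3
  16a + 4b + c = 89
  36a + 6b + c = 207
Solving the system yields a = 6, b = -1, c = -3.
So p(t) = 6t² - t - 3.
Then p(2) = 19.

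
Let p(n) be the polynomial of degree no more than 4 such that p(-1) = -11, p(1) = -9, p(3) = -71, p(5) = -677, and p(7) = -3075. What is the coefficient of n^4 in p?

-2

Write p(n) = an^4 + bn^3 + cn^2 + dn + e. Substituting each data point gives a linear system:
  a - b + c - d + e = -11
  a + b + c + d + e = -9
  81a + 27b + 9c + 3d + e = -71
  625a + 125b + 25c + 5d + e = -677
  2401a + 343b + 49c + 7d + e = -3075
Solving the system yields a = -2, b = 6, c = -6, d = -5, e = -2.
So p(n) = -2n⁴ + 6n³ - 6n² - 5n - 2.
The leading coefficient is -2.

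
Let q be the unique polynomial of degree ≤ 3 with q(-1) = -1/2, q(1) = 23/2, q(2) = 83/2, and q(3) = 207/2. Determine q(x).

q(x) = 2x^3 + 4x^2 + 4x + 3/2

Write q(x) = ax^3 + bx^2 + cx + d. Substituting each data point gives a linear system:
  -a + b - c + d = -1/2
  a + b + c + d = 23/2
  8a + 4b + 2c + d = 83/2
  27a + 9b + 3c + d = 207/2
Solving the system yields a = 2, b = 4, c = 4, d = 3/2.
So q(x) = 2x^3 + 4x^2 + 4x + 3/2.
Check: q(1) = 23/2. ✓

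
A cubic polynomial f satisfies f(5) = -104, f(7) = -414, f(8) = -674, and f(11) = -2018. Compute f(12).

Write f(s) = as^3 + bs^2 + cs + d. Substituting each data point gives a linear system:
  125a + 25b + 5c + d = -104
  343a + 49b + 7c + d = -414
  512a + 64b + 8c + d = -674
  1331a + 121b + 11c + d = -2018
Solving the system yields a = -2, b = 5, c = 3, d = 6.
So f(s) = -2s³ + 5s² + 3s + 6.
Then f(12) = -2694.

-2694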